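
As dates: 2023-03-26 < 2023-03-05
False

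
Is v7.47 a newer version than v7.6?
Yes. Version numbers are compared segment by segment as integers, not as decimals: minor version 47 > 6, so v7.47 > v7.6 (even though the decimal 7.47 < 7.6).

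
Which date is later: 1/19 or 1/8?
1/19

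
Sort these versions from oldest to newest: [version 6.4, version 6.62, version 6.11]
[version 6.4, version 6.11, version 6.62]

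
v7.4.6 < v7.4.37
True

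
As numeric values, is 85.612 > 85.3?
True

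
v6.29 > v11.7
False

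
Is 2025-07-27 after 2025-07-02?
Yes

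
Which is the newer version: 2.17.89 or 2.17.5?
2.17.89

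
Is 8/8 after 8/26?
No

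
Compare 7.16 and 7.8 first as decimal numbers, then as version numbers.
As decimals: 7.16 < 7.8. As versions: v7.16 > v7.8 (minor version 16 > 8).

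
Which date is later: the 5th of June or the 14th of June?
the 14th of June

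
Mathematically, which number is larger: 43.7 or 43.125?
43.7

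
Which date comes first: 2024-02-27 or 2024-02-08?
2024-02-08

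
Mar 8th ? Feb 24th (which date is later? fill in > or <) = >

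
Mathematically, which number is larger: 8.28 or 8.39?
8.39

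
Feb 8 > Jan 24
True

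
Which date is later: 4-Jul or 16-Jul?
16-Jul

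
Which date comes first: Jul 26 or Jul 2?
Jul 2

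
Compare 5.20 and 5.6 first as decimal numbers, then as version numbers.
As decimals: 5.20 < 5.6. As versions: v5.20 > v5.6 (minor version 20 > 6).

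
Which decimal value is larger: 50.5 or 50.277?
50.5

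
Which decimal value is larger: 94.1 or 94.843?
94.843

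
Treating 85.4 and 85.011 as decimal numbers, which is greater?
85.4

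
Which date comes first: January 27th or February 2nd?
January 27th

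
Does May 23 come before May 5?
No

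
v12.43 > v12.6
True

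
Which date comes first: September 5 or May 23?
May 23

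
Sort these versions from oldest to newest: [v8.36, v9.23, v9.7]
[v8.36, v9.7, v9.23]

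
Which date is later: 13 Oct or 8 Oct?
13 Oct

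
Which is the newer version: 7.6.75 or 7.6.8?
7.6.75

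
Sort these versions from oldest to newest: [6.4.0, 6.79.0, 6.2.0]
[6.2.0, 6.4.0, 6.79.0]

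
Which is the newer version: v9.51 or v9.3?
v9.51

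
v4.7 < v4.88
True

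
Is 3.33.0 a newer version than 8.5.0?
No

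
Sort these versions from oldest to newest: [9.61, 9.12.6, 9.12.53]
[9.12.6, 9.12.53, 9.61]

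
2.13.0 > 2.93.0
False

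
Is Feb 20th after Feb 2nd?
Yes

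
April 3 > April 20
False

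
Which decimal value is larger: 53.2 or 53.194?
53.2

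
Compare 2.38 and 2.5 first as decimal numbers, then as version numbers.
As decimals: 2.38 < 2.5. As versions: v2.38 > v2.5 (minor version 38 > 5).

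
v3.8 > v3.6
True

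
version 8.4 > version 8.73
False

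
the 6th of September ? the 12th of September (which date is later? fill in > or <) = <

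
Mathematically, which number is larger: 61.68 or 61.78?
61.78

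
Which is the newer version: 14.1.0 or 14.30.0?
14.30.0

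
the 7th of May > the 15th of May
False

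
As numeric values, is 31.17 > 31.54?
False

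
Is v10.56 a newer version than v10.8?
Yes. Version numbers are compared segment by segment as integers, not as decimals: minor version 56 > 8, so v10.56 > v10.8 (even though the decimal 10.56 < 10.8).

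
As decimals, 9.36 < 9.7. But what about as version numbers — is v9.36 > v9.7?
True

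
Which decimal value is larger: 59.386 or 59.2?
59.386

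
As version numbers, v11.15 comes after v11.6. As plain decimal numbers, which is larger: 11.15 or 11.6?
11.6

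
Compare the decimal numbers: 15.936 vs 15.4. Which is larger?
15.936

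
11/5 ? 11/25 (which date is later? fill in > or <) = <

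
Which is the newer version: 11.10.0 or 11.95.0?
11.95.0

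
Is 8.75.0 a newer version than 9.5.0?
No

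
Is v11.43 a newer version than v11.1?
Yes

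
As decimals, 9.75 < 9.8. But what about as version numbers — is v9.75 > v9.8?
True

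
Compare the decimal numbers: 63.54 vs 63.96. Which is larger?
63.96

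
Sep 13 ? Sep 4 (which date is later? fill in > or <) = >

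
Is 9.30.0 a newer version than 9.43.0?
No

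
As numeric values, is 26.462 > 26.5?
False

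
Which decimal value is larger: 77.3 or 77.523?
77.523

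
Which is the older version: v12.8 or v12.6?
v12.6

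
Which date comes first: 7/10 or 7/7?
7/7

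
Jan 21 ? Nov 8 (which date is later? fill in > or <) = <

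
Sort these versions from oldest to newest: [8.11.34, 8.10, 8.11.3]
[8.10, 8.11.3, 8.11.34]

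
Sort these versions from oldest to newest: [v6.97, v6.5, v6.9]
[v6.5, v6.9, v6.97]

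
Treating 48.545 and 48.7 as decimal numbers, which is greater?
48.7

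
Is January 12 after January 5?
Yes. Day 12 comes after day 5 in January — this is a date comparison, not a decimal one (the decimal 1.12 would be smaller than 1.5).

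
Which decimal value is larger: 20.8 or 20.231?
20.8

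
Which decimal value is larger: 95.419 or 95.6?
95.6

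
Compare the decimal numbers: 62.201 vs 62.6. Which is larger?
62.6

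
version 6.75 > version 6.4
True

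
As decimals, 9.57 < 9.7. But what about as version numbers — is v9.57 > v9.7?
True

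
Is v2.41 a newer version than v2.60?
No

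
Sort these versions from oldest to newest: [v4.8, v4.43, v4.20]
[v4.8, v4.20, v4.43]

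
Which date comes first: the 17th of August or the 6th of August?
the 6th of August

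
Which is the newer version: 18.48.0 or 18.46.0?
18.48.0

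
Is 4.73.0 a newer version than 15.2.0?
No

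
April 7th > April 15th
False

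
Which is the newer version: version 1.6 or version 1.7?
version 1.7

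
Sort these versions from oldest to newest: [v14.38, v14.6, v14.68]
[v14.6, v14.38, v14.68]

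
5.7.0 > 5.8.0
False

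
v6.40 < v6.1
False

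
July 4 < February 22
False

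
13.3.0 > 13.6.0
False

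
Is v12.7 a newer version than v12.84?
No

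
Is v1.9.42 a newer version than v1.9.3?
Yes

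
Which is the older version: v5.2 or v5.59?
v5.2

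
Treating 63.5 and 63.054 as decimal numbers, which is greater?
63.5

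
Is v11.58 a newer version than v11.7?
Yes. Version numbers are compared segment by segment as integers, not as decimals: minor version 58 > 7, so v11.58 > v11.7 (even though the decimal 11.58 < 11.7).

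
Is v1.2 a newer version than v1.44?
No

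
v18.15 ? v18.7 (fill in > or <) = >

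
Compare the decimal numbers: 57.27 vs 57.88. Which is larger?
57.88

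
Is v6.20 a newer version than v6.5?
Yes. Version numbers are compared segment by segment as integers, not as decimals: minor version 20 > 5, so v6.20 > v6.5 (even though the decimal 6.20 < 6.5).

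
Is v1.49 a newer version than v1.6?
Yes. Version numbers are compared segment by segment as integers, not as decimals: minor version 49 > 6, so v1.49 > v1.6 (even though the decimal 1.49 < 1.6).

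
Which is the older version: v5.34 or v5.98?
v5.34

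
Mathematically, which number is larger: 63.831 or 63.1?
63.831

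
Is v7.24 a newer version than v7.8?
Yes. Version numbers are compared segment by segment as integers, not as decimals: minor version 24 > 8, so v7.24 > v7.8 (even though the decimal 7.24 < 7.8).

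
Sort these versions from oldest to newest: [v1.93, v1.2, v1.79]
[v1.2, v1.79, v1.93]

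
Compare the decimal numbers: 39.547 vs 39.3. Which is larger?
39.547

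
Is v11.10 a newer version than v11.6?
Yes. Version numbers are compared segment by segment as integers, not as decimals: minor version 10 > 6, so v11.10 > v11.6 (even though the decimal 11.10 < 11.6).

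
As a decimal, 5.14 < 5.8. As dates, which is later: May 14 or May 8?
May 14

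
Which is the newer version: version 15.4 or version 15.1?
version 15.4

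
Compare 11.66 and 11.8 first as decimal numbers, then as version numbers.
As decimals: 11.66 < 11.8. As versions: v11.66 > v11.8 (minor version 66 > 8).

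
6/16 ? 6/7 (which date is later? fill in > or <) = >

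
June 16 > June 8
True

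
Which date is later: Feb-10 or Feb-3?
Feb-10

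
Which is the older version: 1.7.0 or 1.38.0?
1.7.0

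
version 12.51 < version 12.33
False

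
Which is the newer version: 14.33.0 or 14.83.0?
14.83.0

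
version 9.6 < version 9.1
False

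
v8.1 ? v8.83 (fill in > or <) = <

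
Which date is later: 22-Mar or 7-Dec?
7-Dec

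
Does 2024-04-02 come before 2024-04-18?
Yes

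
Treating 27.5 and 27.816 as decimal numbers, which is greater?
27.816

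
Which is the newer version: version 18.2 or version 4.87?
version 18.2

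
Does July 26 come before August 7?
Yes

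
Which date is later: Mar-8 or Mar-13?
Mar-13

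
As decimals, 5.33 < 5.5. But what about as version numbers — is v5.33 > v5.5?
True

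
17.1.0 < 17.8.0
True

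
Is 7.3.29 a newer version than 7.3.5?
Yes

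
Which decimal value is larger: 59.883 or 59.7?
59.883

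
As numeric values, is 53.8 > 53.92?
False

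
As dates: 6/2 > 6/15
False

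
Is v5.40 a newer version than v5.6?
Yes. Version numbers are compared segment by segment as integers, not as decimals: minor version 40 > 6, so v5.40 > v5.6 (even though the decimal 5.40 < 5.6).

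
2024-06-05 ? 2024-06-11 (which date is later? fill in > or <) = <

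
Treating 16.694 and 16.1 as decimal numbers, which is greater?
16.694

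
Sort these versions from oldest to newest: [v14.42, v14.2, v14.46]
[v14.2, v14.42, v14.46]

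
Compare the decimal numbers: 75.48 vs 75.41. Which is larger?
75.48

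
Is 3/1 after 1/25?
Yes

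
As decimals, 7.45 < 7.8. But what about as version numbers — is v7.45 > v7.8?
True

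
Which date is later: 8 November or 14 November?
14 November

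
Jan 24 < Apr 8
True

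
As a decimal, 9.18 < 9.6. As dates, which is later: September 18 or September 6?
September 18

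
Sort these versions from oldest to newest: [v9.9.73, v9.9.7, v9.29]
[v9.9.7, v9.9.73, v9.29]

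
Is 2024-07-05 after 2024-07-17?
No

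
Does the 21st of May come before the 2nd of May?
No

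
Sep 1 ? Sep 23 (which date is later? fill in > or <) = <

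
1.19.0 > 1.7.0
True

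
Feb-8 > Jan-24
True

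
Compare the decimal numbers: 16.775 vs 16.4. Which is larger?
16.775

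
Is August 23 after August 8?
Yes. Day 23 comes after day 8 in August — this is a date comparison, not a decimal one (the decimal 8.23 would be smaller than 8.8).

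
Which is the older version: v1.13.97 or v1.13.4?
v1.13.4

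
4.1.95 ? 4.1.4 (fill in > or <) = >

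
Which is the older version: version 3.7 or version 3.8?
version 3.7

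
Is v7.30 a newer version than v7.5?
Yes. Version numbers are compared segment by segment as integers, not as decimals: minor version 30 > 5, so v7.30 > v7.5 (even though the decimal 7.30 < 7.5).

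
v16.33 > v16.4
True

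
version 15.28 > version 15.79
False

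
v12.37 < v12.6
False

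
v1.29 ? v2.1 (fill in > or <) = <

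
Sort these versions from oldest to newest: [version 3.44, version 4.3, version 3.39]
[version 3.39, version 3.44, version 4.3]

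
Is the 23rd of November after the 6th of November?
Yes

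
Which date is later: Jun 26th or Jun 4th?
Jun 26th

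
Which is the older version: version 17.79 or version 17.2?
version 17.2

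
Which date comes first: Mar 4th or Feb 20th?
Feb 20th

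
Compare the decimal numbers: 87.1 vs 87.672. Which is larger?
87.672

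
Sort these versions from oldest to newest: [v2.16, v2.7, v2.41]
[v2.7, v2.16, v2.41]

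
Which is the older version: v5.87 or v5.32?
v5.32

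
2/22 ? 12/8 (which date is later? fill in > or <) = <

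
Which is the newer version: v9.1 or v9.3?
v9.3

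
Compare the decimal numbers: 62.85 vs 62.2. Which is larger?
62.85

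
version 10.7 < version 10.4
False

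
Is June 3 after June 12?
No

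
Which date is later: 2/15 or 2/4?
2/15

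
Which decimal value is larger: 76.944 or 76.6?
76.944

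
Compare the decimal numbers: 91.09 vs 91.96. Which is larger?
91.96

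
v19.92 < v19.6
False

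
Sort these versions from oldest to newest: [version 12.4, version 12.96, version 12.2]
[version 12.2, version 12.4, version 12.96]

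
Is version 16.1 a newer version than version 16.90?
No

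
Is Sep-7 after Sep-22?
No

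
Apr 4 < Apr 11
True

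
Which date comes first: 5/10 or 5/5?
5/5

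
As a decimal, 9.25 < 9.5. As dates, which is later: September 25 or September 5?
September 25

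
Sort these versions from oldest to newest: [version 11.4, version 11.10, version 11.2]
[version 11.2, version 11.4, version 11.10]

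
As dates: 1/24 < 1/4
False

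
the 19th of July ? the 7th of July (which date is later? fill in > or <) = >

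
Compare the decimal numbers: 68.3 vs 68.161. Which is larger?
68.3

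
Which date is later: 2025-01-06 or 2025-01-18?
2025-01-18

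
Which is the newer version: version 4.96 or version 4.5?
version 4.96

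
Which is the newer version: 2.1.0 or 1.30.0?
2.1.0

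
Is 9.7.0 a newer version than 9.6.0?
Yes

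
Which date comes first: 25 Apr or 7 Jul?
25 Apr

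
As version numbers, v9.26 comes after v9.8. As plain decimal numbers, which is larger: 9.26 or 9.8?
9.8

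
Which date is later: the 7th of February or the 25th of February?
the 25th of February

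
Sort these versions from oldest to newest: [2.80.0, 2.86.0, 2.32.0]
[2.32.0, 2.80.0, 2.86.0]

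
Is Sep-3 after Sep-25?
No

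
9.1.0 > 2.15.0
True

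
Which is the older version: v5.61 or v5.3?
v5.3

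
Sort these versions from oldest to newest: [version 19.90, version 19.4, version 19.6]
[version 19.4, version 19.6, version 19.90]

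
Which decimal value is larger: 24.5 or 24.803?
24.803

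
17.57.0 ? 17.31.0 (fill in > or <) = >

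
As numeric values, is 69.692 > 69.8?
False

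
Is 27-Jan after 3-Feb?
No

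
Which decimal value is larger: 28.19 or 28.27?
28.27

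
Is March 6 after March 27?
No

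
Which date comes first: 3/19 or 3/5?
3/5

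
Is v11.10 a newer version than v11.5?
Yes. Version numbers are compared segment by segment as integers, not as decimals: minor version 10 > 5, so v11.10 > v11.5 (even though the decimal 11.10 < 11.5).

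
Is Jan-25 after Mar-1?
No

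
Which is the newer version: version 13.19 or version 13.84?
version 13.84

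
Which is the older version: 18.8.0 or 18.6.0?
18.6.0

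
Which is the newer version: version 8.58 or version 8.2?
version 8.58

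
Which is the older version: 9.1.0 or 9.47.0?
9.1.0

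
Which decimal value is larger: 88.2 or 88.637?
88.637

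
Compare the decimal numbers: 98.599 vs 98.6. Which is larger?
98.6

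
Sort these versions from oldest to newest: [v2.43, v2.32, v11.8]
[v2.32, v2.43, v11.8]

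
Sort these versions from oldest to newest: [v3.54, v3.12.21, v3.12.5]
[v3.12.5, v3.12.21, v3.54]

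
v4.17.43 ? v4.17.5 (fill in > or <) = >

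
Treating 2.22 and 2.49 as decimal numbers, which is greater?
2.49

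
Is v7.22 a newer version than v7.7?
Yes. Version numbers are compared segment by segment as integers, not as decimals: minor version 22 > 7, so v7.22 > v7.7 (even though the decimal 7.22 < 7.7).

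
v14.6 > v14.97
False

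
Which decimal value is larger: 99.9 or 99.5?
99.9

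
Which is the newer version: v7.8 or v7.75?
v7.75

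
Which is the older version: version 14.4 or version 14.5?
version 14.4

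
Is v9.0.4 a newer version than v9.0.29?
No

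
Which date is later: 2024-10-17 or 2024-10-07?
2024-10-17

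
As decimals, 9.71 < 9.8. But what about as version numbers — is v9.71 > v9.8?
True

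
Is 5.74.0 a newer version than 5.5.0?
Yes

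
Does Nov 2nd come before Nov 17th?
Yes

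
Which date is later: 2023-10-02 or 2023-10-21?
2023-10-21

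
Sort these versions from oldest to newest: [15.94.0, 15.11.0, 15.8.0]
[15.8.0, 15.11.0, 15.94.0]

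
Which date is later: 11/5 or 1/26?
11/5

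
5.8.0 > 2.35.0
True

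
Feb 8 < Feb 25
True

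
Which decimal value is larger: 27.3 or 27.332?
27.332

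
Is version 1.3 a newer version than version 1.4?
No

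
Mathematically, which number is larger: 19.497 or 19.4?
19.497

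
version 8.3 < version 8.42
True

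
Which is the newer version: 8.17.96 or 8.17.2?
8.17.96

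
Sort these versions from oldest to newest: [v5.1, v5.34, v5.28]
[v5.1, v5.28, v5.34]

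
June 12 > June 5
True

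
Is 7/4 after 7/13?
No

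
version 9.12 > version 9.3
True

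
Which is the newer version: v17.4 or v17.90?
v17.90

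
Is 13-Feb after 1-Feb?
Yes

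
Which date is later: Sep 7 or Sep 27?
Sep 27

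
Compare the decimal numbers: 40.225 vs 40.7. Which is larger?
40.7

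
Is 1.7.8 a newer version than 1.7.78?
No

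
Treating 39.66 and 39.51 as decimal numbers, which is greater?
39.66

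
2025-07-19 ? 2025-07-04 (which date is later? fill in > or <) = >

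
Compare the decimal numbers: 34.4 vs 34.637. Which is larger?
34.637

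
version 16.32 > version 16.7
True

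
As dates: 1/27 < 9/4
True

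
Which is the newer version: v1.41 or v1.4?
v1.41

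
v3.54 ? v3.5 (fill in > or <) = >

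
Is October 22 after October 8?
Yes. Day 22 comes after day 8 in October — this is a date comparison, not a decimal one (the decimal 10.22 would be smaller than 10.8).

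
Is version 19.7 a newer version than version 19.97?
No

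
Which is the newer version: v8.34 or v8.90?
v8.90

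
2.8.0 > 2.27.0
False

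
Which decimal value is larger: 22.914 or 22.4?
22.914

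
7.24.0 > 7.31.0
False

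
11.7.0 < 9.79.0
False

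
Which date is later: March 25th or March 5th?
March 25th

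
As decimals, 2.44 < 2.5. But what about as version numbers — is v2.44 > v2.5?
True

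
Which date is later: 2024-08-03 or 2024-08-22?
2024-08-22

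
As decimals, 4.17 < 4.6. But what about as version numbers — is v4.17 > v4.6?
True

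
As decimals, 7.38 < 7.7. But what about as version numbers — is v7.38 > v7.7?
True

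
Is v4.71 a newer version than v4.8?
Yes. Version numbers are compared segment by segment as integers, not as decimals: minor version 71 > 8, so v4.71 > v4.8 (even though the decimal 4.71 < 4.8).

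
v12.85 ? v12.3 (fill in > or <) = >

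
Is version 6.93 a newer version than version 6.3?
Yes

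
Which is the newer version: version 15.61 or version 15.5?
version 15.61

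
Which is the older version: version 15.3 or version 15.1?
version 15.1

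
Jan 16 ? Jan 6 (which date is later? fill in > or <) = >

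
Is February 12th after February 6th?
Yes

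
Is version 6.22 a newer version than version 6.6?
Yes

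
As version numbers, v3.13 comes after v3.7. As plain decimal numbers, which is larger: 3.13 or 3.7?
3.7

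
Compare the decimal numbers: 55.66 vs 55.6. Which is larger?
55.66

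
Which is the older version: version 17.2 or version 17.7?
version 17.2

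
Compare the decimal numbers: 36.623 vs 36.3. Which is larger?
36.623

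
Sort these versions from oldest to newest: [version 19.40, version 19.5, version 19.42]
[version 19.5, version 19.40, version 19.42]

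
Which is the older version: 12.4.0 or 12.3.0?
12.3.0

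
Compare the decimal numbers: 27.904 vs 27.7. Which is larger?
27.904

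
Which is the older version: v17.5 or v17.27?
v17.5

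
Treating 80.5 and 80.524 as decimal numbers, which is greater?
80.524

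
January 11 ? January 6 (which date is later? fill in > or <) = >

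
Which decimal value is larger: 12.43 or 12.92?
12.92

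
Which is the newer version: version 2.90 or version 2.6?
version 2.90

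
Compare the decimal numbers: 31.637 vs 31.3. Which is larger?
31.637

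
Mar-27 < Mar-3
False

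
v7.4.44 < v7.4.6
False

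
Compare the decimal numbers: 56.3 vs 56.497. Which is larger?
56.497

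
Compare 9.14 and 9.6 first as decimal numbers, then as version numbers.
As decimals: 9.14 < 9.6. As versions: v9.14 > v9.6 (minor version 14 > 6).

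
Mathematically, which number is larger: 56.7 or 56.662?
56.7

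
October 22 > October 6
True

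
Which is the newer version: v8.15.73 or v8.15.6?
v8.15.73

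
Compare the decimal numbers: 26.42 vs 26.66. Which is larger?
26.66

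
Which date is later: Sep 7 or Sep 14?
Sep 14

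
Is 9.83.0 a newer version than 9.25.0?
Yes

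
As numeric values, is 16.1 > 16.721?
False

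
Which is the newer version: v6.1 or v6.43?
v6.43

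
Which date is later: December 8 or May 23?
December 8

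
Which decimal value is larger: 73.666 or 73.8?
73.8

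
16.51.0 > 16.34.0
True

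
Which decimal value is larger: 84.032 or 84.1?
84.1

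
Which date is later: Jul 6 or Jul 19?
Jul 19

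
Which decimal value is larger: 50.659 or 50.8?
50.8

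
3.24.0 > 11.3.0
False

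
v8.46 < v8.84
True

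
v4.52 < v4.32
False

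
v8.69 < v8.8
False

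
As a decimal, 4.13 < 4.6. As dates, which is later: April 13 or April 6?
April 13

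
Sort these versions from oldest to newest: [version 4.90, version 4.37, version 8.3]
[version 4.37, version 4.90, version 8.3]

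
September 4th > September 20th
False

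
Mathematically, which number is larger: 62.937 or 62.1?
62.937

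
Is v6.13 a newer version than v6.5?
Yes. Version numbers are compared segment by segment as integers, not as decimals: minor version 13 > 5, so v6.13 > v6.5 (even though the decimal 6.13 < 6.5).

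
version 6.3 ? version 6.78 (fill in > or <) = <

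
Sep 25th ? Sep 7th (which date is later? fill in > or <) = >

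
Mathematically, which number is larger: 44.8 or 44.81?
44.81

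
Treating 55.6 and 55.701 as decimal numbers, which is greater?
55.701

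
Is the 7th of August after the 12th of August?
No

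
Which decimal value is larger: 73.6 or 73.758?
73.758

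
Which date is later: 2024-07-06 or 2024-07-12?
2024-07-12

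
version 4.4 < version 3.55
False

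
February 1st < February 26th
True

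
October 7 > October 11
False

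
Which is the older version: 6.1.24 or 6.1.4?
6.1.4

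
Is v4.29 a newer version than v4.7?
Yes. Version numbers are compared segment by segment as integers, not as decimals: minor version 29 > 7, so v4.29 > v4.7 (even though the decimal 4.29 < 4.7).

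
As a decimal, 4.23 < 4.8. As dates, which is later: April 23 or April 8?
April 23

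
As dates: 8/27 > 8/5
True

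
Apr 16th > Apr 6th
True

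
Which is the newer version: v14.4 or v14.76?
v14.76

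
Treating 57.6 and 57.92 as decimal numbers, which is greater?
57.92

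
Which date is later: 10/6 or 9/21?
10/6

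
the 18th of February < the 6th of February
False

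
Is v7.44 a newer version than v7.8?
Yes. Version numbers are compared segment by segment as integers, not as decimals: minor version 44 > 8, so v7.44 > v7.8 (even though the decimal 7.44 < 7.8).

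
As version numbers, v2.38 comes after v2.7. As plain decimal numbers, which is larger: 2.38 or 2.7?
2.7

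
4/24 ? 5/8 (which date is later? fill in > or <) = <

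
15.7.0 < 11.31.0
False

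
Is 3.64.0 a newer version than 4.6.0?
No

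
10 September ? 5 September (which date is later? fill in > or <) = >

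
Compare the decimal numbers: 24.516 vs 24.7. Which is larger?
24.7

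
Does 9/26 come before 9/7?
No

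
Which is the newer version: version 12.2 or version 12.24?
version 12.24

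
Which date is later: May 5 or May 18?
May 18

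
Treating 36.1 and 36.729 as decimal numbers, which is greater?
36.729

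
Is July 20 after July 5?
Yes. Day 20 comes after day 5 in July — this is a date comparison, not a decimal one (the decimal 7.20 would be smaller than 7.5).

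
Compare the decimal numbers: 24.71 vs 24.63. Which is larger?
24.71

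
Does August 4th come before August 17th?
Yes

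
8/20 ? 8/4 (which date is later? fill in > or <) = >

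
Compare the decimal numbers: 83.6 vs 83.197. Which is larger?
83.6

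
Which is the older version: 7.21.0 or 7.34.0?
7.21.0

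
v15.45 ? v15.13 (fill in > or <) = >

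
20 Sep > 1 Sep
True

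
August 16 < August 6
False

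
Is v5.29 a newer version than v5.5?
Yes. Version numbers are compared segment by segment as integers, not as decimals: minor version 29 > 5, so v5.29 > v5.5 (even though the decimal 5.29 < 5.5).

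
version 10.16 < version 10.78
True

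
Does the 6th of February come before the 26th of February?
Yes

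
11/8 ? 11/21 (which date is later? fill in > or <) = <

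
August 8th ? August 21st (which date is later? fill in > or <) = <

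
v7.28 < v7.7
False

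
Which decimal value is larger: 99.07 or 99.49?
99.49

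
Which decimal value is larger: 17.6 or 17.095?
17.6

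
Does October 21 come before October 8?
No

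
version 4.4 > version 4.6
False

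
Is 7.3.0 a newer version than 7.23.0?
No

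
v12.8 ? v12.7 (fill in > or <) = >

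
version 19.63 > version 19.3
True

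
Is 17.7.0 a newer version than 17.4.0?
Yes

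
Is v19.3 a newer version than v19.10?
No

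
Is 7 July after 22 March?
Yes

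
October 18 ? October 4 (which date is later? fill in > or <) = >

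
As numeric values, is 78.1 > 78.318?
False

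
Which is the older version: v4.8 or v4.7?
v4.7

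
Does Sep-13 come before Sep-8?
No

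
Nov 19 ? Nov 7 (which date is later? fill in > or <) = >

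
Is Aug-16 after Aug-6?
Yes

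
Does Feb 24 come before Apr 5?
Yes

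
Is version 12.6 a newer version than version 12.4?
Yes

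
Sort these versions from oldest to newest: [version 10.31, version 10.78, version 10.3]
[version 10.3, version 10.31, version 10.78]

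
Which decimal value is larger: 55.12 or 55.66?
55.66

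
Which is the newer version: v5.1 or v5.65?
v5.65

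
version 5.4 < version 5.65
True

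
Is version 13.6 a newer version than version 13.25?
No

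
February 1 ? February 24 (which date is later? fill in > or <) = <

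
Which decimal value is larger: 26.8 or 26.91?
26.91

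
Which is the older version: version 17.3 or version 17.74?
version 17.3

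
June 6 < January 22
False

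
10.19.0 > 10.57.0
False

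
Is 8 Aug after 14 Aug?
No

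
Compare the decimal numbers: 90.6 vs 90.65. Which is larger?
90.65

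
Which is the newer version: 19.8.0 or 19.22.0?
19.22.0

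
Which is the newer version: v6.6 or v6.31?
v6.31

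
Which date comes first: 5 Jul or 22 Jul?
5 Jul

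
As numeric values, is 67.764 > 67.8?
False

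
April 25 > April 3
True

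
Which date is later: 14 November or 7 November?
14 November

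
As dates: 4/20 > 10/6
False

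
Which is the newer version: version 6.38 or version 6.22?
version 6.38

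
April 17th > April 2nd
True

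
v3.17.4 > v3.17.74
False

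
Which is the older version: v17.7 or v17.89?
v17.7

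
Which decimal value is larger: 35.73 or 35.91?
35.91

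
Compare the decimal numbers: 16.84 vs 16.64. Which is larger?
16.84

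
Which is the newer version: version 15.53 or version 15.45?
version 15.53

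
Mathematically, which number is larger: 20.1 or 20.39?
20.39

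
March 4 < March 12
True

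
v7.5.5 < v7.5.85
True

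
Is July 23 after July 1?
Yes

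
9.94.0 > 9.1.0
True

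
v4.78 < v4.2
False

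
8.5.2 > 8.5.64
False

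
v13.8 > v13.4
True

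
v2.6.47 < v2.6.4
False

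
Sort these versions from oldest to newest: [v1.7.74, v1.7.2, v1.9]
[v1.7.2, v1.7.74, v1.9]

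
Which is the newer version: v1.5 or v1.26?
v1.26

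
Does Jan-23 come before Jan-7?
No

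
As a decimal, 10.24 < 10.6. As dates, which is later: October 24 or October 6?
October 24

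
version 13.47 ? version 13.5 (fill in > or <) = >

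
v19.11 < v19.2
False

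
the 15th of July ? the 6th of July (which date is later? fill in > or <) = >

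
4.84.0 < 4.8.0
False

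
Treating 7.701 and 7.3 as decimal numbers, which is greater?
7.701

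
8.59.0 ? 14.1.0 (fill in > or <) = <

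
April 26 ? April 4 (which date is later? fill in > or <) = >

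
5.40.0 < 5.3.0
False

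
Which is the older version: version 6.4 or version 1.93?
version 1.93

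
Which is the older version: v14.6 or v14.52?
v14.6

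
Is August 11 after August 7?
Yes. Day 11 comes after day 7 in August — this is a date comparison, not a decimal one (the decimal 8.11 would be smaller than 8.7).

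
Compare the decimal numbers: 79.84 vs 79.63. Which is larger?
79.84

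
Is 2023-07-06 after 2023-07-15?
No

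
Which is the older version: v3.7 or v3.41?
v3.7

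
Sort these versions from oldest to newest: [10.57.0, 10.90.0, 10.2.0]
[10.2.0, 10.57.0, 10.90.0]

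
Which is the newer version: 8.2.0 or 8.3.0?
8.3.0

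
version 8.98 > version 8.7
True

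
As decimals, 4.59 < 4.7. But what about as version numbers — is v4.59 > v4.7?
True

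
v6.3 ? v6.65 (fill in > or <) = <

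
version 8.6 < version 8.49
True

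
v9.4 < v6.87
False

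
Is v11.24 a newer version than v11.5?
Yes. Version numbers are compared segment by segment as integers, not as decimals: minor version 24 > 5, so v11.24 > v11.5 (even though the decimal 11.24 < 11.5).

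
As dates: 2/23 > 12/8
False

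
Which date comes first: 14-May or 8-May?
8-May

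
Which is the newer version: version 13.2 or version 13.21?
version 13.21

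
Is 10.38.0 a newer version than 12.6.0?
No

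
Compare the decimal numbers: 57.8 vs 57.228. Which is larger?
57.8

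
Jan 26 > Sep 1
False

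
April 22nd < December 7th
True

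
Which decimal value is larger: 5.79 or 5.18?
5.79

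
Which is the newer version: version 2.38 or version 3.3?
version 3.3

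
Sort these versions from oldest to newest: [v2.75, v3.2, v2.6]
[v2.6, v2.75, v3.2]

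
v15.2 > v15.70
False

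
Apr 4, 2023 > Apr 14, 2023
False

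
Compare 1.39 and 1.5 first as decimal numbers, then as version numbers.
As decimals: 1.39 < 1.5. As versions: v1.39 > v1.5 (minor version 39 > 5).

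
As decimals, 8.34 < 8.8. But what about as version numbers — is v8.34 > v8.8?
True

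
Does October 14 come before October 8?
No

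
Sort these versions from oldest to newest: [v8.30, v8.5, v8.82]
[v8.5, v8.30, v8.82]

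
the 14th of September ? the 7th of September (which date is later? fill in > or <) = >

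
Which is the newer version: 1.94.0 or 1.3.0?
1.94.0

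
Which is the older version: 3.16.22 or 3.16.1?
3.16.1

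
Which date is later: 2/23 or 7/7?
7/7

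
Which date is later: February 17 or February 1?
February 17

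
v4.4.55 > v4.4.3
True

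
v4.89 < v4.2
False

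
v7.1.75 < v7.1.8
False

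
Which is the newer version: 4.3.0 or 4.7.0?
4.7.0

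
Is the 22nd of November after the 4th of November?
Yes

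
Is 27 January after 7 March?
No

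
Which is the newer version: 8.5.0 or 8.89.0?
8.89.0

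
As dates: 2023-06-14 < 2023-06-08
False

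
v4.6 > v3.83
True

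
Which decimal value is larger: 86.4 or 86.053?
86.4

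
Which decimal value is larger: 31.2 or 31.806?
31.806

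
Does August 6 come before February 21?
No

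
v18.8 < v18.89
True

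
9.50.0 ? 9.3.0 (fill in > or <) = >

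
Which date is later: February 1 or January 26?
February 1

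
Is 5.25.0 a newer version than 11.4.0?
No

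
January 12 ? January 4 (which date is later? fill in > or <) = >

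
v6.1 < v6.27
True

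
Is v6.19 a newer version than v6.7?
Yes. Version numbers are compared segment by segment as integers, not as decimals: minor version 19 > 7, so v6.19 > v6.7 (even though the decimal 6.19 < 6.7).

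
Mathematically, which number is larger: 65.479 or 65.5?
65.5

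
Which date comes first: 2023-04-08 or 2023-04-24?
2023-04-08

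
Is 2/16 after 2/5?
Yes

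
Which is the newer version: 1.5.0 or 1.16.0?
1.16.0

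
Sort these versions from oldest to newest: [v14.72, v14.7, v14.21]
[v14.7, v14.21, v14.72]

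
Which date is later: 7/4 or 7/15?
7/15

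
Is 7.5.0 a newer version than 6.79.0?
Yes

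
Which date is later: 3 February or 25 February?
25 February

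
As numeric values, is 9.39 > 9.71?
False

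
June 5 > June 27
False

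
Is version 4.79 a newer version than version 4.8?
Yes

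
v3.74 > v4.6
False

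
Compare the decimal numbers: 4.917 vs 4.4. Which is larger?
4.917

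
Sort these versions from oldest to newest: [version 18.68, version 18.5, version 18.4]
[version 18.4, version 18.5, version 18.68]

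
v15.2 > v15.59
False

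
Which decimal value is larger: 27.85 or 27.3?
27.85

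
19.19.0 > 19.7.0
True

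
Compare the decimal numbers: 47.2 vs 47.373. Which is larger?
47.373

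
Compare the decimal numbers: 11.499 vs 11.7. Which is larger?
11.7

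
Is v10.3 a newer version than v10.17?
No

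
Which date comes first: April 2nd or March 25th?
March 25th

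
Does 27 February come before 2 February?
No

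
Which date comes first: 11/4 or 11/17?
11/4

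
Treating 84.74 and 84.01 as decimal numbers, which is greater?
84.74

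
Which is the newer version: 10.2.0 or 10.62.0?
10.62.0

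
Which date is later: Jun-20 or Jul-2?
Jul-2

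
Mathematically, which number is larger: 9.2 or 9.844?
9.844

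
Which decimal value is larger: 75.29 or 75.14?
75.29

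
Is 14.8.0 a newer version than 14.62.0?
No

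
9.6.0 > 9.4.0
True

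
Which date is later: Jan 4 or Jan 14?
Jan 14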